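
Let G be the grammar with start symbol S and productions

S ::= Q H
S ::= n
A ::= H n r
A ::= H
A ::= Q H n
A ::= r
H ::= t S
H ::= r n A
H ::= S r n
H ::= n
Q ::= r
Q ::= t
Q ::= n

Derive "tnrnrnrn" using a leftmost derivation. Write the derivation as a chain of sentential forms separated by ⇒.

S ⇒ QH ⇒ tH ⇒ tSrn ⇒ tQHrn ⇒ tnHrn ⇒ tnSrnrn ⇒ tnQHrnrn ⇒ tnrHrnrn ⇒ tnrnrnrn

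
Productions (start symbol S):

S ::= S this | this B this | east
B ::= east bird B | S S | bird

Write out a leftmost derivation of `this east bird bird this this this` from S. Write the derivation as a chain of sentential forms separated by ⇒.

S ⇒ S this ⇒ S this this ⇒ this B this this this ⇒ this east bird B this this this ⇒ this east bird bird this this this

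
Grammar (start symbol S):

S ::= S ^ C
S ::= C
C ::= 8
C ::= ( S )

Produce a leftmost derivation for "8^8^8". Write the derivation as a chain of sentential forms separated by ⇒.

S ⇒ S^C   [S ::= S ^ C]
S^C ⇒ S^C^C   [S ::= S ^ C]
S^C^C ⇒ C^C^C   [S ::= C]
C^C^C ⇒ 8^C^C   [C ::= 8]
8^C^C ⇒ 8^8^C   [C ::= 8]
8^8^C ⇒ 8^8^8   [C ::= 8]

S⇒S^C⇒S^C^C⇒C^C^C⇒8^C^C⇒8^8^C⇒8^8^8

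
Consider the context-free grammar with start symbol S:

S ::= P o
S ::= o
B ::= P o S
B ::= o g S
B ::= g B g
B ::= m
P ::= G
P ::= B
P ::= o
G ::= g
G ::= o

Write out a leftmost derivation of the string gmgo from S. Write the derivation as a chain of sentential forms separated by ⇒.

S ⇒ Po   [S ::= P o]
Po ⇒ Bo   [P ::= B]
Bo ⇒ gBgo   [B ::= g B g]
gBgo ⇒ gmgo   [B ::= m]

S ⇒ Po ⇒ Bo ⇒ gBgo ⇒ gmgo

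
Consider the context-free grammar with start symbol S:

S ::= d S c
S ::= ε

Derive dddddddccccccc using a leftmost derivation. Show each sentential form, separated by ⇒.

S ⇒ dSc ⇒ ddScc ⇒ dddSccc ⇒ ddddScccc ⇒ dddddSccccc ⇒ ddddddScccccc ⇒ dddddddSccccccc ⇒ dddddddccccccc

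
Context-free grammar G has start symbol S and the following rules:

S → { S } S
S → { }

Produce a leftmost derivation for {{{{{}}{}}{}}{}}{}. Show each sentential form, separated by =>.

S => {S}S => {{S}S}S => {{{S}S}S}S => {{{{S}S}S}S}S => {{{{{}}S}S}S}S => {{{{{}}{}}S}S}S => {{{{{}}{}}{}}S}S => {{{{{}}{}}{}}{}}S => {{{{{}}{}}{}}{}}{}

S => {S}S   [S → { S } S]
{S}S => {{S}S}S   [S → { S } S]
{{S}S}S => {{{S}S}S}S   [S → { S } S]
{{{S}S}S}S => {{{{S}S}S}S}S   [S → { S } S]
{{{{S}S}S}S}S => {{{{{}}S}S}S}S   [S → { }]
{{{{{}}S}S}S}S => {{{{{}}{}}S}S}S   [S → { }]
{{{{{}}{}}S}S}S => {{{{{}}{}}{}}S}S   [S → { }]
{{{{{}}{}}{}}S}S => {{{{{}}{}}{}}{}}S   [S → { }]
{{{{{}}{}}{}}{}}S => {{{{{}}{}}{}}{}}{}   [S → { }]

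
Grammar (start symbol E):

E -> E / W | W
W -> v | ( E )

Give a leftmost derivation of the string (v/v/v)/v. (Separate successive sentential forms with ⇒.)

E ⇒ E/W   [E -> E / W]
E/W ⇒ W/W   [E -> W]
W/W ⇒ (E)/W   [W -> ( E )]
(E)/W ⇒ (E/W)/W   [E -> E / W]
(E/W)/W ⇒ (E/W/W)/W   [E -> E / W]
(E/W/W)/W ⇒ (W/W/W)/W   [E -> W]
(W/W/W)/W ⇒ (v/W/W)/W   [W -> v]
(v/W/W)/W ⇒ (v/v/W)/W   [W -> v]
(v/v/W)/W ⇒ (v/v/v)/W   [W -> v]
(v/v/v)/W ⇒ (v/v/v)/v   [W -> v]

E⇒E/W⇒W/W⇒(E)/W⇒(E/W)/W⇒(E/W/W)/W⇒(W/W/W)/W⇒(v/W/W)/W⇒(v/v/W)/W⇒(v/v/v)/W⇒(v/v/v)/v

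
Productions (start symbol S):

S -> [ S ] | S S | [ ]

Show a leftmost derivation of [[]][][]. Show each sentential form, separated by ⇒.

S ⇒ SS   [S -> S S]
SS ⇒ SSS   [S -> S S]
SSS ⇒ [S]SS   [S -> [ S ]]
[S]SS ⇒ [[]]SS   [S -> [ ]]
[[]]SS ⇒ [[]][]S   [S -> [ ]]
[[]][]S ⇒ [[]][][]   [S -> [ ]]

S ⇒ SS ⇒ SSS ⇒ [S]SS ⇒ [[]]SS ⇒ [[]][]S ⇒ [[]][][]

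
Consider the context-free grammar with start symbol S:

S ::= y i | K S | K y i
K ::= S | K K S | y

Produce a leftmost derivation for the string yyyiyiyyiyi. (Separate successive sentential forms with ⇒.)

S ⇒ KS   [S ::= K S]
KS ⇒ KKSS   [K ::= K K S]
KKSS ⇒ SKSS   [K ::= S]
SKSS ⇒ KSKSS   [S ::= K S]
KSKSS ⇒ KKSSKSS   [K ::= K K S]
KKSSKSS ⇒ yKSSKSS   [K ::= y]
yKSSKSS ⇒ yySSKSS   [K ::= y]
yySSKSS ⇒ yyyiSKSS   [S ::= y i]
yyyiSKSS ⇒ yyyiyiKSS   [S ::= y i]
yyyiyiKSS ⇒ yyyiyiySS   [K ::= y]
yyyiyiySS ⇒ yyyiyiyyiS   [S ::= y i]
yyyiyiyyiS ⇒ yyyiyiyyiyi   [S ::= y i]

S⇒KS⇒KKSS⇒SKSS⇒KSKSS⇒KKSSKSS⇒yKSSKSS⇒yySSKSS⇒yyyiSKSS⇒yyyiyiKSS⇒yyyiyiySS⇒yyyiyiyyiS⇒yyyiyiyyiyi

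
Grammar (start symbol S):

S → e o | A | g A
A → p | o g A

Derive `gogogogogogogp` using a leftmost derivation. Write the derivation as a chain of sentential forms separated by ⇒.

S ⇒ gA ⇒ gogA ⇒ gogogA ⇒ gogogogA ⇒ gogogogogA ⇒ gogogogogogA ⇒ gogogogogogogA ⇒ gogogogogogogp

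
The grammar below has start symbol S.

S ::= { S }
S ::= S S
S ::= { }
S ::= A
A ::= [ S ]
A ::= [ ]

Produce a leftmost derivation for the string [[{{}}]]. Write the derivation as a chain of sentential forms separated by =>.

S => A   [S ::= A]
A => [S]   [A ::= [ S ]]
[S] => [A]   [S ::= A]
[A] => [[S]]   [A ::= [ S ]]
[[S]] => [[{S}]]   [S ::= { S }]
[[{S}]] => [[{{}}]]   [S ::= { }]

S=>A=>[S]=>[A]=>[[S]]=>[[{S}]]=>[[{{}}]]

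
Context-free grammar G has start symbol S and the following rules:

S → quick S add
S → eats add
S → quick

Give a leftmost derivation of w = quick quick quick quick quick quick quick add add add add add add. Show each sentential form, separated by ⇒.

S ⇒ quick S add ⇒ quick quick S add add ⇒ quick quick quick S add add add ⇒ quick quick quick quick S add add add add ⇒ quick quick quick quick quick S add add add add add ⇒ quick quick quick quick quick quick S add add add add add add ⇒ quick quick quick quick quick quick quick add add add add add add

S ⇒ quick S add   [S → quick S add]
quick S add ⇒ quick quick S add add   [S → quick S add]
quick quick S add add ⇒ quick quick quick S add add add   [S → quick S add]
quick quick quick S add add add ⇒ quick quick quick quick S add add add add   [S → quick S add]
quick quick quick quick S add add add add ⇒ quick quick quick quick quick S add add add add add   [S → quick S add]
quick quick quick quick quick S add add add add add ⇒ quick quick quick quick quick quick S add add add add add add   [S → quick S add]
quick quick quick quick quick quick S add add add add add add ⇒ quick quick quick quick quick quick quick add add add add add add   [S → quick]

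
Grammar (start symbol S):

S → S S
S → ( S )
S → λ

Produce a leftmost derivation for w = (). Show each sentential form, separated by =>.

S => SS   [S → S S]
SS => SSS   [S → S S]
SSS => (S)SS   [S → ( S )]
(S)SS => ()SS   [S → λ]
()SS => ()S   [S → λ]
()S => ()   [S → λ]

S=>SS=>SSS=>(S)SS=>()SS=>()S=>()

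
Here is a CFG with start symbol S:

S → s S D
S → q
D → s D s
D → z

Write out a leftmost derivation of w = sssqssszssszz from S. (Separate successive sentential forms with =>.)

S => sSD   [S → s S D]
sSD => ssSDD   [S → s S D]
ssSDD => sssSDDD   [S → s S D]
sssSDDD => sssqDDD   [S → q]
sssqDDD => sssqsDsDD   [D → s D s]
sssqsDsDD => sssqssDssDD   [D → s D s]
sssqssDssDD => sssqsssDsssDD   [D → s D s]
sssqsssDsssDD => sssqssszsssDD   [D → z]
sssqssszsssDD => sssqssszssszD   [D → z]
sssqssszssszD => sssqssszssszz   [D → z]

S => sSD => ssSDD => sssSDDD => sssqDDD => sssqsDsDD => sssqssDssDD => sssqsssDsssDD => sssqssszsssDD => sssqssszssszD => sssqssszssszz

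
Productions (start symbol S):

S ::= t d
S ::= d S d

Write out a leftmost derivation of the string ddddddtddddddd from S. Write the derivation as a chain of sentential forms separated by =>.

S => dSd => ddSdd => dddSddd => ddddSdddd => dddddSddddd => ddddddSdddddd => ddddddtddddddd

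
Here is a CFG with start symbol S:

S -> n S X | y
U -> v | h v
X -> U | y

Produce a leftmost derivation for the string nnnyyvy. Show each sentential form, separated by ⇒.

S⇒nSX⇒nnSXX⇒nnnSXXX⇒nnnyXXX⇒nnnyyXX⇒nnnyyUX⇒nnnyyvX⇒nnnyyvy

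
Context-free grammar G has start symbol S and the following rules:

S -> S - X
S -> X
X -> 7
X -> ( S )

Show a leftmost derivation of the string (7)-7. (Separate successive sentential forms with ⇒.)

S⇒S-X⇒X-X⇒(S)-X⇒(X)-X⇒(7)-X⇒(7)-7

S ⇒ S-X   [S -> S - X]
S-X ⇒ X-X   [S -> X]
X-X ⇒ (S)-X   [X -> ( S )]
(S)-X ⇒ (X)-X   [S -> X]
(X)-X ⇒ (7)-X   [X -> 7]
(7)-X ⇒ (7)-7   [X -> 7]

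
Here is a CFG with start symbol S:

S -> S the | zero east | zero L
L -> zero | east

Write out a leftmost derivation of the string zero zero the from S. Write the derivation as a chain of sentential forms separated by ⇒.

S ⇒ S the ⇒ zero L the ⇒ zero zero the

S ⇒ S the   [S -> S the]
S the ⇒ zero L the   [S -> zero L]
zero L the ⇒ zero zero the   [L -> zero]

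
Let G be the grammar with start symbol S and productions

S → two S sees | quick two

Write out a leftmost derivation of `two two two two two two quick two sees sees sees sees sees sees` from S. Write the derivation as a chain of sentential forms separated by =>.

S => two S sees => two two S sees sees => two two two S sees sees sees => two two two two S sees sees sees sees => two two two two two S sees sees sees sees sees => two two two two two two S sees sees sees sees sees sees => two two two two two two quick two sees sees sees sees sees sees

S => two S sees   [S → two S sees]
two S sees => two two S sees sees   [S → two S sees]
two two S sees sees => two two two S sees sees sees   [S → two S sees]
two two two S sees sees sees => two two two two S sees sees sees sees   [S → two S sees]
two two two two S sees sees sees sees => two two two two two S sees sees sees sees sees   [S → two S sees]
two two two two two S sees sees sees sees sees => two two two two two two S sees sees sees sees sees sees   [S → two S sees]
two two two two two two S sees sees sees sees sees sees => two two two two two two quick two sees sees sees sees sees sees   [S → quick two]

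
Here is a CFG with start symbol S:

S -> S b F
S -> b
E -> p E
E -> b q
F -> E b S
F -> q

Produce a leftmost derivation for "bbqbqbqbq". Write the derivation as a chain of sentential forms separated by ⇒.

S ⇒ SbF ⇒ SbFbF ⇒ SbFbFbF ⇒ SbFbFbFbF ⇒ bbFbFbFbF ⇒ bbqbFbFbF ⇒ bbqbqbFbF ⇒ bbqbqbqbF ⇒ bbqbqbqbq

S ⇒ SbF   [S -> S b F]
SbF ⇒ SbFbF   [S -> S b F]
SbFbF ⇒ SbFbFbF   [S -> S b F]
SbFbFbF ⇒ SbFbFbFbF   [S -> S b F]
SbFbFbFbF ⇒ bbFbFbFbF   [S -> b]
bbFbFbFbF ⇒ bbqbFbFbF   [F -> q]
bbqbFbFbF ⇒ bbqbqbFbF   [F -> q]
bbqbqbFbF ⇒ bbqbqbqbF   [F -> q]
bbqbqbqbF ⇒ bbqbqbqbq   [F -> q]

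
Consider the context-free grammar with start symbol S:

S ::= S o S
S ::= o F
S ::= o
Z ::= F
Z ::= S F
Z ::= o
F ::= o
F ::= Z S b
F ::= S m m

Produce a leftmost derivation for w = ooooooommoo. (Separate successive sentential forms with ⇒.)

S ⇒ SoS   [S ::= S o S]
SoS ⇒ ooS   [S ::= o]
ooS ⇒ ooSoS   [S ::= S o S]
ooSoS ⇒ oooFoS   [S ::= o F]
oooFoS ⇒ oooSmmoS   [F ::= S m m]
oooSmmoS ⇒ oooSoSmmoS   [S ::= S o S]
oooSoSmmoS ⇒ oooooSmmoS   [S ::= o]
oooooSmmoS ⇒ ooooooFmmoS   [S ::= o F]
ooooooFmmoS ⇒ ooooooommoS   [F ::= o]
ooooooommoS ⇒ ooooooommoo   [S ::= o]

S ⇒ SoS ⇒ ooS ⇒ ooSoS ⇒ oooFoS ⇒ oooSmmoS ⇒ oooSoSmmoS ⇒ oooooSmmoS ⇒ ooooooFmmoS ⇒ ooooooommoS ⇒ ooooooommoo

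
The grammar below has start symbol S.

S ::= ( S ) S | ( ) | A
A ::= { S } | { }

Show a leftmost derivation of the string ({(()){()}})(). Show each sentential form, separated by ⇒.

S ⇒ (S)S   [S ::= ( S ) S]
(S)S ⇒ (A)S   [S ::= A]
(A)S ⇒ ({S})S   [A ::= { S }]
({S})S ⇒ ({(S)S})S   [S ::= ( S ) S]
({(S)S})S ⇒ ({(())S})S   [S ::= ( )]
({(())S})S ⇒ ({(())A})S   [S ::= A]
({(())A})S ⇒ ({(()){S}})S   [A ::= { S }]
({(()){S}})S ⇒ ({(()){()}})S   [S ::= ( )]
({(()){()}})S ⇒ ({(()){()}})()   [S ::= ( )]

S⇒(S)S⇒(A)S⇒({S})S⇒({(S)S})S⇒({(())S})S⇒({(())A})S⇒({(()){S}})S⇒({(()){()}})S⇒({(()){()}})()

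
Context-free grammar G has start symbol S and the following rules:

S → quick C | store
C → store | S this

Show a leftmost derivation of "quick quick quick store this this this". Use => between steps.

S => quick C => quick S this => quick quick C this => quick quick S this this => quick quick quick C this this => quick quick quick S this this this => quick quick quick store this this this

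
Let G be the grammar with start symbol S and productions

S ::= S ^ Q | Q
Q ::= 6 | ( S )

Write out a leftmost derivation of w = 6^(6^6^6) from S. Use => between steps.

S => S^Q => Q^Q => 6^Q => 6^(S) => 6^(S^Q) => 6^(S^Q^Q) => 6^(Q^Q^Q) => 6^(6^Q^Q) => 6^(6^6^Q) => 6^(6^6^6)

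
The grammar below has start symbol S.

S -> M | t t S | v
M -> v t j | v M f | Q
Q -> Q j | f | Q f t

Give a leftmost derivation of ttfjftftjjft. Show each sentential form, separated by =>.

S => ttS => ttM => ttQ => ttQft => ttQjft => ttQjjft => ttQftjjft => ttQftftjjft => ttQjftftjjft => ttfjftftjjft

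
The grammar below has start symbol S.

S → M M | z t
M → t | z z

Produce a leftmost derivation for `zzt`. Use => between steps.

S => MM => zzM => zzt

S => MM   [S → M M]
MM => zzM   [M → z z]
zzM => zzt   [M → t]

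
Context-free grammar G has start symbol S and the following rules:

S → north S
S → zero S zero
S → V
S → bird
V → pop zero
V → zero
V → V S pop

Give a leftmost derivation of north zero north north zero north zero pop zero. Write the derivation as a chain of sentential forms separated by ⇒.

S ⇒ north S ⇒ north zero S zero ⇒ north zero north S zero ⇒ north zero north north S zero ⇒ north zero north north V zero ⇒ north zero north north V S pop zero ⇒ north zero north north zero S pop zero ⇒ north zero north north zero north S pop zero ⇒ north zero north north zero north V pop zero ⇒ north zero north north zero north zero pop zero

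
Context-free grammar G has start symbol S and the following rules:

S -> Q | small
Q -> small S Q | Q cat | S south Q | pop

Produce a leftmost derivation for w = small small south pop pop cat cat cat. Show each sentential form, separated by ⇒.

S ⇒ Q   [S -> Q]
Q ⇒ Q cat   [Q -> Q cat]
Q cat ⇒ Q cat cat   [Q -> Q cat]
Q cat cat ⇒ Q cat cat cat   [Q -> Q cat]
Q cat cat cat ⇒ small S Q cat cat cat   [Q -> small S Q]
small S Q cat cat cat ⇒ small Q Q cat cat cat   [S -> Q]
small Q Q cat cat cat ⇒ small S south Q Q cat cat cat   [Q -> S south Q]
small S south Q Q cat cat cat ⇒ small small south Q Q cat cat cat   [S -> small]
small small south Q Q cat cat cat ⇒ small small south pop Q cat cat cat   [Q -> pop]
small small south pop Q cat cat cat ⇒ small small south pop pop cat cat cat   [Q -> pop]

S ⇒ Q ⇒ Q cat ⇒ Q cat cat ⇒ Q cat cat cat ⇒ small S Q cat cat cat ⇒ small Q Q cat cat cat ⇒ small S south Q Q cat cat cat ⇒ small small south Q Q cat cat cat ⇒ small small south pop Q cat cat cat ⇒ small small south pop pop cat cat cat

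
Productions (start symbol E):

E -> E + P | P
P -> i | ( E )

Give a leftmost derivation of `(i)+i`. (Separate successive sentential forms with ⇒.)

E ⇒ E+P   [E -> E + P]
E+P ⇒ P+P   [E -> P]
P+P ⇒ (E)+P   [P -> ( E )]
(E)+P ⇒ (P)+P   [E -> P]
(P)+P ⇒ (i)+P   [P -> i]
(i)+P ⇒ (i)+i   [P -> i]

E ⇒ E+P ⇒ P+P ⇒ (E)+P ⇒ (P)+P ⇒ (i)+P ⇒ (i)+i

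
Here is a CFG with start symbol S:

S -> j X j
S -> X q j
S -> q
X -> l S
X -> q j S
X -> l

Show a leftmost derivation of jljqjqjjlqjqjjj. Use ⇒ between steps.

S ⇒ jXj ⇒ jlSj ⇒ jljXjj ⇒ jljqjSjj ⇒ jljqjXqjjj ⇒ jljqjqjSqjjj ⇒ jljqjqjjXjqjjj ⇒ jljqjqjjlSjqjjj ⇒ jljqjqjjlqjqjjj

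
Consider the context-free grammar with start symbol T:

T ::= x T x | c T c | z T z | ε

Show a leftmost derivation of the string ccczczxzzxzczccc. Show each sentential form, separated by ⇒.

T ⇒ cTc ⇒ ccTcc ⇒ cccTccc ⇒ ccczTzccc ⇒ ccczcTczccc ⇒ ccczczTzczccc ⇒ ccczczxTxzczccc ⇒ ccczczxzTzxzczccc ⇒ ccczczxzzxzczccc

T ⇒ cTc   [T ::= c T c]
cTc ⇒ ccTcc   [T ::= c T c]
ccTcc ⇒ cccTccc   [T ::= c T c]
cccTccc ⇒ ccczTzccc   [T ::= z T z]
ccczTzccc ⇒ ccczcTczccc   [T ::= c T c]
ccczcTczccc ⇒ ccczczTzczccc   [T ::= z T z]
ccczczTzczccc ⇒ ccczczxTxzczccc   [T ::= x T x]
ccczczxTxzczccc ⇒ ccczczxzTzxzczccc   [T ::= z T z]
ccczczxzTzxzczccc ⇒ ccczczxzzxzczccc   [T ::= ε]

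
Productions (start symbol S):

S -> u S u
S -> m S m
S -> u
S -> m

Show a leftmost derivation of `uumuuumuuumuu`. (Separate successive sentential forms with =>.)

S => uSu => uuSuu => uumSmuu => uumuSumuu => uumuuSuumuu => uumuuuSuuumuu => uumuuumuuumuu

S => uSu   [S -> u S u]
uSu => uuSuu   [S -> u S u]
uuSuu => uumSmuu   [S -> m S m]
uumSmuu => uumuSumuu   [S -> u S u]
uumuSumuu => uumuuSuumuu   [S -> u S u]
uumuuSuumuu => uumuuuSuuumuu   [S -> u S u]
uumuuuSuuumuu => uumuuumuuumuu   [S -> m]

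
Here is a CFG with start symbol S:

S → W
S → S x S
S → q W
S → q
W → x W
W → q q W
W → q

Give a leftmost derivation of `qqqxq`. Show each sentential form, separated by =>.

S=>qW=>qqqW=>qqqxW=>qqqxq

S => qW   [S → q W]
qW => qqqW   [W → q q W]
qqqW => qqqxW   [W → x W]
qqqxW => qqqxq   [W → q]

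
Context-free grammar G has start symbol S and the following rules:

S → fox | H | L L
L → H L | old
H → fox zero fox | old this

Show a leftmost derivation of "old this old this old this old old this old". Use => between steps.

S => L L   [S → L L]
L L => H L L   [L → H L]
H L L => old this L L   [H → old this]
old this L L => old this H L L   [L → H L]
old this H L L => old this old this L L   [H → old this]
old this old this L L => old this old this H L L   [L → H L]
old this old this H L L => old this old this old this L L   [H → old this]
old this old this old this L L => old this old this old this old L   [L → old]
old this old this old this old L => old this old this old this old H L   [L → H L]
old this old this old this old H L => old this old this old this old old this L   [H → old this]
old this old this old this old old this L => old this old this old this old old this old   [L → old]

S => L L => H L L => old this L L => old this H L L => old this old this L L => old this old this H L L => old this old this old this L L => old this old this old this old L => old this old this old this old H L => old this old this old this old old this L => old this old this old this old old this old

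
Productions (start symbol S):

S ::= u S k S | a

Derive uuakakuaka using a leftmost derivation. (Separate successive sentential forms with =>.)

S => uSkS   [S ::= u S k S]
uSkS => uuSkSkS   [S ::= u S k S]
uuSkSkS => uuakSkS   [S ::= a]
uuakSkS => uuakakS   [S ::= a]
uuakakS => uuakakuSkS   [S ::= u S k S]
uuakakuSkS => uuakakuakS   [S ::= a]
uuakakuakS => uuakakuaka   [S ::= a]

S => uSkS => uuSkSkS => uuakSkS => uuakakS => uuakakuSkS => uuakakuakS => uuakakuaka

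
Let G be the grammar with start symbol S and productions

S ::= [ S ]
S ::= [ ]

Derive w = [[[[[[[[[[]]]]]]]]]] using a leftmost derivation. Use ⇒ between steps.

S ⇒ [S]   [S ::= [ S ]]
[S] ⇒ [[S]]   [S ::= [ S ]]
[[S]] ⇒ [[[S]]]   [S ::= [ S ]]
[[[S]]] ⇒ [[[[S]]]]   [S ::= [ S ]]
[[[[S]]]] ⇒ [[[[[S]]]]]   [S ::= [ S ]]
[[[[[S]]]]] ⇒ [[[[[[S]]]]]]   [S ::= [ S ]]
[[[[[[S]]]]]] ⇒ [[[[[[[S]]]]]]]   [S ::= [ S ]]
[[[[[[[S]]]]]]] ⇒ [[[[[[[[S]]]]]]]]   [S ::= [ S ]]
[[[[[[[[S]]]]]]]] ⇒ [[[[[[[[[S]]]]]]]]]   [S ::= [ S ]]
[[[[[[[[[S]]]]]]]]] ⇒ [[[[[[[[[[]]]]]]]]]]   [S ::= [ ]]

S⇒[S]⇒[[S]]⇒[[[S]]]⇒[[[[S]]]]⇒[[[[[S]]]]]⇒[[[[[[S]]]]]]⇒[[[[[[[S]]]]]]]⇒[[[[[[[[S]]]]]]]]⇒[[[[[[[[[S]]]]]]]]]⇒[[[[[[[[[[]]]]]]]]]]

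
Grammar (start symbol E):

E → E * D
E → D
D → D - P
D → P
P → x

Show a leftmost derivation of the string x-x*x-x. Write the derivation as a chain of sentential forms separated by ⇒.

E⇒E*D⇒D*D⇒D-P*D⇒P-P*D⇒x-P*D⇒x-x*D⇒x-x*D-P⇒x-x*P-P⇒x-x*x-P⇒x-x*x-x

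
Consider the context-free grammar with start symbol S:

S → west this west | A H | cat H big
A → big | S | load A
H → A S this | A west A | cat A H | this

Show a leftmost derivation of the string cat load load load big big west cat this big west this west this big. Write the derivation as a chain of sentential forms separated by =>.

S => cat H big => cat A S this big => cat load A S this big => cat load load A S this big => cat load load load A S this big => cat load load load S S this big => cat load load load A H S this big => cat load load load big H S this big => cat load load load big A west A S this big => cat load load load big big west A S this big => cat load load load big big west S S this big => cat load load load big big west cat H big S this big => cat load load load big big west cat this big S this big => cat load load load big big west cat this big west this west this big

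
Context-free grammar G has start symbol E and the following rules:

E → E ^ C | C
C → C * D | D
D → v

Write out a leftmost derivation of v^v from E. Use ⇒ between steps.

E ⇒ E^C   [E → E ^ C]
E^C ⇒ C^C   [E → C]
C^C ⇒ D^C   [C → D]
D^C ⇒ v^C   [D → v]
v^C ⇒ v^D   [C → D]
v^D ⇒ v^v   [D → v]

E ⇒ E^C ⇒ C^C ⇒ D^C ⇒ v^C ⇒ v^D ⇒ v^v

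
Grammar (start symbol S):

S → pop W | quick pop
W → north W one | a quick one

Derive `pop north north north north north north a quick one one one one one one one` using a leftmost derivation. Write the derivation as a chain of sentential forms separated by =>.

S => pop W => pop north W one => pop north north W one one => pop north north north W one one one => pop north north north north W one one one one => pop north north north north north W one one one one one => pop north north north north north north W one one one one one one => pop north north north north north north a quick one one one one one one one

S => pop W   [S → pop W]
pop W => pop north W one   [W → north W one]
pop north W one => pop north north W one one   [W → north W one]
pop north north W one one => pop north north north W one one one   [W → north W one]
pop north north north W one one one => pop north north north north W one one one one   [W → north W one]
pop north north north north W one one one one => pop north north north north north W one one one one one   [W → north W one]
pop north north north north north W one one one one one => pop north north north north north north W one one one one one one   [W → north W one]
pop north north north north north north W one one one one one one => pop north north north north north north a quick one one one one one one one   [W → a quick one]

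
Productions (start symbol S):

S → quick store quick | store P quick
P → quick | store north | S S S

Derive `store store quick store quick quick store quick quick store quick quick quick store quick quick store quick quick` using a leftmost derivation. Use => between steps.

S => store P quick => store S S S quick => store store P quick S S quick => store store S S S quick S S quick => store store quick store quick S S quick S S quick => store store quick store quick quick store quick S quick S S quick => store store quick store quick quick store quick quick store quick quick S S quick => store store quick store quick quick store quick quick store quick quick quick store quick S quick => store store quick store quick quick store quick quick store quick quick quick store quick quick store quick quick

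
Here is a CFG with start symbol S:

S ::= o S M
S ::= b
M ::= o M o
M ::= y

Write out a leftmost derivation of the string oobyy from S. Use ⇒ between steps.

S ⇒ oSM ⇒ ooSMM ⇒ oobMM ⇒ oobyM ⇒ oobyy

S ⇒ oSM   [S ::= o S M]
oSM ⇒ ooSMM   [S ::= o S M]
ooSMM ⇒ oobMM   [S ::= b]
oobMM ⇒ oobyM   [M ::= y]
oobyM ⇒ oobyy   [M ::= y]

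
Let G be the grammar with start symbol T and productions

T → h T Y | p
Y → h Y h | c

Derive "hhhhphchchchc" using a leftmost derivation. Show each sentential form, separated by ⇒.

T ⇒ hTY ⇒ hhTYY ⇒ hhhTYYY ⇒ hhhhTYYYY ⇒ hhhhpYYYY ⇒ hhhhphYhYYY ⇒ hhhhphchYYY ⇒ hhhhphchcYY ⇒ hhhhphchchYhY ⇒ hhhhphchchchY ⇒ hhhhphchchchc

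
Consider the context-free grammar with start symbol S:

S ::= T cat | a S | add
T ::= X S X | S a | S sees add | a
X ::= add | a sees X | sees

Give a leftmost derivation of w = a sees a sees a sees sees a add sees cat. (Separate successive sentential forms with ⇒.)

S ⇒ T cat ⇒ X S X cat ⇒ a sees X S X cat ⇒ a sees a sees X S X cat ⇒ a sees a sees a sees X S X cat ⇒ a sees a sees a sees sees S X cat ⇒ a sees a sees a sees sees a S X cat ⇒ a sees a sees a sees sees a add X cat ⇒ a sees a sees a sees sees a add sees cat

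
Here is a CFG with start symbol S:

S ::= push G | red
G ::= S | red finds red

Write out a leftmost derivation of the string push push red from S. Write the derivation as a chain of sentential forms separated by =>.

S => push G   [S ::= push G]
push G => push S   [G ::= S]
push S => push push G   [S ::= push G]
push push G => push push S   [G ::= S]
push push S => push push red   [S ::= red]

S => push G => push S => push push G => push push S => push push red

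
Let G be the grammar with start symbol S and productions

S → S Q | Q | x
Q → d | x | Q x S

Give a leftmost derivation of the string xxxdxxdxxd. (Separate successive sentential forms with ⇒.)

S ⇒ SQ   [S → S Q]
SQ ⇒ SQQ   [S → S Q]
SQQ ⇒ xQQ   [S → x]
xQQ ⇒ xQxSQ   [Q → Q x S]
xQxSQ ⇒ xQxSxSQ   [Q → Q x S]
xQxSxSQ ⇒ xxxSxSQ   [Q → x]
xxxSxSQ ⇒ xxxSQxSQ   [S → S Q]
xxxSQxSQ ⇒ xxxQQxSQ   [S → Q]
xxxQQxSQ ⇒ xxxQxSQxSQ   [Q → Q x S]
xxxQxSQxSQ ⇒ xxxdxSQxSQ   [Q → d]
xxxdxSQxSQ ⇒ xxxdxxQxSQ   [S → x]
xxxdxxQxSQ ⇒ xxxdxxdxSQ   [Q → d]
xxxdxxdxSQ ⇒ xxxdxxdxxQ   [S → x]
xxxdxxdxxQ ⇒ xxxdxxdxxd   [Q → d]

S⇒SQ⇒SQQ⇒xQQ⇒xQxSQ⇒xQxSxSQ⇒xxxSxSQ⇒xxxSQxSQ⇒xxxQQxSQ⇒xxxQxSQxSQ⇒xxxdxSQxSQ⇒xxxdxxQxSQ⇒xxxdxxdxSQ⇒xxxdxxdxxQ⇒xxxdxxdxxd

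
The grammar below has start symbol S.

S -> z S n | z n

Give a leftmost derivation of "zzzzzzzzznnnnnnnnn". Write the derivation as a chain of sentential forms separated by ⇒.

S ⇒ zSn   [S -> z S n]
zSn ⇒ zzSnn   [S -> z S n]
zzSnn ⇒ zzzSnnn   [S -> z S n]
zzzSnnn ⇒ zzzzSnnnn   [S -> z S n]
zzzzSnnnn ⇒ zzzzzSnnnnn   [S -> z S n]
zzzzzSnnnnn ⇒ zzzzzzSnnnnnn   [S -> z S n]
zzzzzzSnnnnnn ⇒ zzzzzzzSnnnnnnn   [S -> z S n]
zzzzzzzSnnnnnnn ⇒ zzzzzzzzSnnnnnnnn   [S -> z S n]
zzzzzzzzSnnnnnnnn ⇒ zzzzzzzzznnnnnnnnn   [S -> z n]

S⇒zSn⇒zzSnn⇒zzzSnnn⇒zzzzSnnnn⇒zzzzzSnnnnn⇒zzzzzzSnnnnnn⇒zzzzzzzSnnnnnnn⇒zzzzzzzzSnnnnnnnn⇒zzzzzzzzznnnnnnnnn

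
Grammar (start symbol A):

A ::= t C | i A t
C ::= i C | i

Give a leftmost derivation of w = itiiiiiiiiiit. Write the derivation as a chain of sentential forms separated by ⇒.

A⇒iAt⇒itCt⇒itiCt⇒itiiCt⇒itiiiCt⇒itiiiiCt⇒itiiiiiCt⇒itiiiiiiCt⇒itiiiiiiiCt⇒itiiiiiiiiCt⇒itiiiiiiiiiCt⇒itiiiiiiiiiit

A ⇒ iAt   [A ::= i A t]
iAt ⇒ itCt   [A ::= t C]
itCt ⇒ itiCt   [C ::= i C]
itiCt ⇒ itiiCt   [C ::= i C]
itiiCt ⇒ itiiiCt   [C ::= i C]
itiiiCt ⇒ itiiiiCt   [C ::= i C]
itiiiiCt ⇒ itiiiiiCt   [C ::= i C]
itiiiiiCt ⇒ itiiiiiiCt   [C ::= i C]
itiiiiiiCt ⇒ itiiiiiiiCt   [C ::= i C]
itiiiiiiiCt ⇒ itiiiiiiiiCt   [C ::= i C]
itiiiiiiiiCt ⇒ itiiiiiiiiiCt   [C ::= i C]
itiiiiiiiiiCt ⇒ itiiiiiiiiiit   [C ::= i]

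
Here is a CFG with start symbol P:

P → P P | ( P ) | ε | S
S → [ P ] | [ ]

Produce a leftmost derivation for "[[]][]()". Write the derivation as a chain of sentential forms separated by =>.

P => PP => PPP => PPPP => SPPP => [P]PPP => [S]PPP => [[]]PPP => [[]]SPP => [[]][]PP => [[]][]P => [[]][](P) => [[]][]()

P => PP   [P → P P]
PP => PPP   [P → P P]
PPP => PPPP   [P → P P]
PPPP => SPPP   [P → S]
SPPP => [P]PPP   [S → [ P ]]
[P]PPP => [S]PPP   [P → S]
[S]PPP => [[]]PPP   [S → [ ]]
[[]]PPP => [[]]SPP   [P → S]
[[]]SPP => [[]][]PP   [S → [ ]]
[[]][]PP => [[]][]P   [P → ε]
[[]][]P => [[]][](P)   [P → ( P )]
[[]][](P) => [[]][]()   [P → ε]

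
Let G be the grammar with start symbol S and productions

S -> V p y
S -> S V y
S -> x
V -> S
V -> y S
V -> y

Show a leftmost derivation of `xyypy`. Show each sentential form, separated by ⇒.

S⇒Vpy⇒Spy⇒SVypy⇒xVypy⇒xyypy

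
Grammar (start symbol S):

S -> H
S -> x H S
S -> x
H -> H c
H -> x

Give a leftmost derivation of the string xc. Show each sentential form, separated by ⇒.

S ⇒ H   [S -> H]
H ⇒ Hc   [H -> H c]
Hc ⇒ xc   [H -> x]

S ⇒ H ⇒ Hc ⇒ xc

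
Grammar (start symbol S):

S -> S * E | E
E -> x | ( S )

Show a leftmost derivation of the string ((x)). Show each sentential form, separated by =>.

S=>E=>(S)=>(E)=>((S))=>((E))=>((x))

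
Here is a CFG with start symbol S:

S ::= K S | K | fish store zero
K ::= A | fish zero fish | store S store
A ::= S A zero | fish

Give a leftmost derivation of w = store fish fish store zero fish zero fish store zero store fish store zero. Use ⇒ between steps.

S ⇒ K S ⇒ store S store S ⇒ store K S store S ⇒ store A S store S ⇒ store S A zero S store S ⇒ store K S A zero S store S ⇒ store A S A zero S store S ⇒ store fish S A zero S store S ⇒ store fish fish store zero A zero S store S ⇒ store fish fish store zero fish zero S store S ⇒ store fish fish store zero fish zero fish store zero store S ⇒ store fish fish store zero fish zero fish store zero store fish store zero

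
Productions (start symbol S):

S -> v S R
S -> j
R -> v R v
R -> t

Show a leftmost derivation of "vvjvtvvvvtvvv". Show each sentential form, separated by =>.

S => vSR => vvSRR => vvjRR => vvjvRvR => vvjvtvR => vvjvtvvRv => vvjvtvvvRvv => vvjvtvvvvRvvv => vvjvtvvvvtvvv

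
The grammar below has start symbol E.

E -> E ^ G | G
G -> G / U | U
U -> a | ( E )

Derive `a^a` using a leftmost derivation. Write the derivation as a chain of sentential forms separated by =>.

E=>E^G=>G^G=>U^G=>a^G=>a^U=>a^a

E => E^G   [E -> E ^ G]
E^G => G^G   [E -> G]
G^G => U^G   [G -> U]
U^G => a^G   [U -> a]
a^G => a^U   [G -> U]
a^U => a^a   [U -> a]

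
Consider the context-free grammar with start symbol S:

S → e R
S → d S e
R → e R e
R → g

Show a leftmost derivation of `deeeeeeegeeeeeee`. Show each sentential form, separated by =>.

S => dSe => deRe => deeRee => deeeReee => deeeeReeee => deeeeeReeeee => deeeeeeReeeeee => deeeeeeeReeeeeee => deeeeeeegeeeeeee

S => dSe   [S → d S e]
dSe => deRe   [S → e R]
deRe => deeRee   [R → e R e]
deeRee => deeeReee   [R → e R e]
deeeReee => deeeeReeee   [R → e R e]
deeeeReeee => deeeeeReeeee   [R → e R e]
deeeeeReeeee => deeeeeeReeeeee   [R → e R e]
deeeeeeReeeeee => deeeeeeeReeeeeee   [R → e R e]
deeeeeeeReeeeeee => deeeeeeegeeeeeee   [R → g]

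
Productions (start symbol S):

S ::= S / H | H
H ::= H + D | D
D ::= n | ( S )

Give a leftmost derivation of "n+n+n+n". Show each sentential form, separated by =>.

S=>H=>H+D=>H+D+D=>H+D+D+D=>D+D+D+D=>n+D+D+D=>n+n+D+D=>n+n+n+D=>n+n+n+n

S => H   [S ::= H]
H => H+D   [H ::= H + D]
H+D => H+D+D   [H ::= H + D]
H+D+D => H+D+D+D   [H ::= H + D]
H+D+D+D => D+D+D+D   [H ::= D]
D+D+D+D => n+D+D+D   [D ::= n]
n+D+D+D => n+n+D+D   [D ::= n]
n+n+D+D => n+n+n+D   [D ::= n]
n+n+n+D => n+n+n+n   [D ::= n]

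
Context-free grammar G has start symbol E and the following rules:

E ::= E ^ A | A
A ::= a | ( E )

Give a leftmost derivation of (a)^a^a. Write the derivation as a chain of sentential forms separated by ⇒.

E ⇒ E^A   [E ::= E ^ A]
E^A ⇒ E^A^A   [E ::= E ^ A]
E^A^A ⇒ A^A^A   [E ::= A]
A^A^A ⇒ (E)^A^A   [A ::= ( E )]
(E)^A^A ⇒ (A)^A^A   [E ::= A]
(A)^A^A ⇒ (a)^A^A   [A ::= a]
(a)^A^A ⇒ (a)^a^A   [A ::= a]
(a)^a^A ⇒ (a)^a^a   [A ::= a]

E ⇒ E^A ⇒ E^A^A ⇒ A^A^A ⇒ (E)^A^A ⇒ (A)^A^A ⇒ (a)^A^A ⇒ (a)^a^A ⇒ (a)^a^a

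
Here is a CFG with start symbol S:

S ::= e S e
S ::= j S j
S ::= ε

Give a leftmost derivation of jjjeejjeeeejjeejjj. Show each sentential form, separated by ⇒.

S ⇒ jSj ⇒ jjSjj ⇒ jjjSjjj ⇒ jjjeSejjj ⇒ jjjeeSeejjj ⇒ jjjeejSjeejjj ⇒ jjjeejjSjjeejjj ⇒ jjjeejjeSejjeejjj ⇒ jjjeejjeeSeejjeejjj ⇒ jjjeejjeeeejjeejjj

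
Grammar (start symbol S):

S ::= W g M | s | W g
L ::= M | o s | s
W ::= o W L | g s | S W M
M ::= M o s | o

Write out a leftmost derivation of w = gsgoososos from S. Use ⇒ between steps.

S ⇒ WgM ⇒ gsgM ⇒ gsgMos ⇒ gsgMosos ⇒ gsgMososos ⇒ gsgoososos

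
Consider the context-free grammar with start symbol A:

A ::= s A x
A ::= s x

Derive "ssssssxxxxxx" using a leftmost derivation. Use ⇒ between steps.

A ⇒ sAx ⇒ ssAxx ⇒ sssAxxx ⇒ ssssAxxxx ⇒ sssssAxxxxx ⇒ ssssssxxxxxx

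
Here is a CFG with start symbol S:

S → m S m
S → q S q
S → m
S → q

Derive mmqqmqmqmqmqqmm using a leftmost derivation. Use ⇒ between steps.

S ⇒ mSm ⇒ mmSmm ⇒ mmqSqmm ⇒ mmqqSqqmm ⇒ mmqqmSmqqmm ⇒ mmqqmqSqmqqmm ⇒ mmqqmqmSmqmqqmm ⇒ mmqqmqmqmqmqqmm

S ⇒ mSm   [S → m S m]
mSm ⇒ mmSmm   [S → m S m]
mmSmm ⇒ mmqSqmm   [S → q S q]
mmqSqmm ⇒ mmqqSqqmm   [S → q S q]
mmqqSqqmm ⇒ mmqqmSmqqmm   [S → m S m]
mmqqmSmqqmm ⇒ mmqqmqSqmqqmm   [S → q S q]
mmqqmqSqmqqmm ⇒ mmqqmqmSmqmqqmm   [S → m S m]
mmqqmqmSmqmqqmm ⇒ mmqqmqmqmqmqqmm   [S → q]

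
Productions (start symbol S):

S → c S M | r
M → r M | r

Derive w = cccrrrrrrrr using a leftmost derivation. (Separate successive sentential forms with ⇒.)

S ⇒ cSM ⇒ ccSMM ⇒ cccSMMM ⇒ cccrMMM ⇒ cccrrMM ⇒ cccrrrM ⇒ cccrrrrM ⇒ cccrrrrrM ⇒ cccrrrrrrM ⇒ cccrrrrrrrM ⇒ cccrrrrrrrr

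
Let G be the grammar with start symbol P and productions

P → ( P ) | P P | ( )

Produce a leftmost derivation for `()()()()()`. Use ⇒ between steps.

P ⇒ PP   [P → P P]
PP ⇒ PPP   [P → P P]
PPP ⇒ PPPP   [P → P P]
PPPP ⇒ PPPPP   [P → P P]
PPPPP ⇒ ()PPPP   [P → ( )]
()PPPP ⇒ ()()PPP   [P → ( )]
()()PPP ⇒ ()()()PP   [P → ( )]
()()()PP ⇒ ()()()()P   [P → ( )]
()()()()P ⇒ ()()()()()   [P → ( )]

P ⇒ PP ⇒ PPP ⇒ PPPP ⇒ PPPPP ⇒ ()PPPP ⇒ ()()PPP ⇒ ()()()PP ⇒ ()()()()P ⇒ ()()()()()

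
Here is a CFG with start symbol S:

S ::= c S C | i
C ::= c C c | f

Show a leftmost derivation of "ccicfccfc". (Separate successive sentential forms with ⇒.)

S⇒cSC⇒ccSCC⇒cciCC⇒ccicCcC⇒ccicfcC⇒ccicfccCc⇒ccicfccfc

S ⇒ cSC   [S ::= c S C]
cSC ⇒ ccSCC   [S ::= c S C]
ccSCC ⇒ cciCC   [S ::= i]
cciCC ⇒ ccicCcC   [C ::= c C c]
ccicCcC ⇒ ccicfcC   [C ::= f]
ccicfcC ⇒ ccicfccCc   [C ::= c C c]
ccicfccCc ⇒ ccicfccfc   [C ::= f]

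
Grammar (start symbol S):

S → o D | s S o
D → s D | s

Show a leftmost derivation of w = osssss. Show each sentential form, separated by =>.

S => oD   [S → o D]
oD => osD   [D → s D]
osD => ossD   [D → s D]
ossD => osssD   [D → s D]
osssD => ossssD   [D → s D]
ossssD => osssss   [D → s]

S => oD => osD => ossD => osssD => ossssD => osssss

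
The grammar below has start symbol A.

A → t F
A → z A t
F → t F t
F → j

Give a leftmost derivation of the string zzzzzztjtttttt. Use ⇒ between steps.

A ⇒ zAt   [A → z A t]
zAt ⇒ zzAtt   [A → z A t]
zzAtt ⇒ zzzAttt   [A → z A t]
zzzAttt ⇒ zzzzAtttt   [A → z A t]
zzzzAtttt ⇒ zzzzzAttttt   [A → z A t]
zzzzzAttttt ⇒ zzzzzzAtttttt   [A → z A t]
zzzzzzAtttttt ⇒ zzzzzztFtttttt   [A → t F]
zzzzzztFtttttt ⇒ zzzzzztjtttttt   [F → j]

A ⇒ zAt ⇒ zzAtt ⇒ zzzAttt ⇒ zzzzAtttt ⇒ zzzzzAttttt ⇒ zzzzzzAtttttt ⇒ zzzzzztFtttttt ⇒ zzzzzztjtttttt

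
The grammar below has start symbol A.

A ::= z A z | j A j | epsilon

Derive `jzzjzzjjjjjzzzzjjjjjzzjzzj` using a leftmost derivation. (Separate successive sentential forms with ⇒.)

A⇒jAj⇒jzAzj⇒jzzAzzj⇒jzzjAjzzj⇒jzzjzAzjzzj⇒jzzjzzAzzjzzj⇒jzzjzzjAjzzjzzj⇒jzzjzzjjAjjzzjzzj⇒jzzjzzjjjAjjjzzjzzj⇒jzzjzzjjjjAjjjjzzjzzj⇒jzzjzzjjjjjAjjjjjzzjzzj⇒jzzjzzjjjjjzAzjjjjjzzjzzj⇒jzzjzzjjjjjzzAzzjjjjjzzjzzj⇒jzzjzzjjjjjzzzzjjjjjzzjzzj

A ⇒ jAj   [A ::= j A j]
jAj ⇒ jzAzj   [A ::= z A z]
jzAzj ⇒ jzzAzzj   [A ::= z A z]
jzzAzzj ⇒ jzzjAjzzj   [A ::= j A j]
jzzjAjzzj ⇒ jzzjzAzjzzj   [A ::= z A z]
jzzjzAzjzzj ⇒ jzzjzzAzzjzzj   [A ::= z A z]
jzzjzzAzzjzzj ⇒ jzzjzzjAjzzjzzj   [A ::= j A j]
jzzjzzjAjzzjzzj ⇒ jzzjzzjjAjjzzjzzj   [A ::= j A j]
jzzjzzjjAjjzzjzzj ⇒ jzzjzzjjjAjjjzzjzzj   [A ::= j A j]
jzzjzzjjjAjjjzzjzzj ⇒ jzzjzzjjjjAjjjjzzjzzj   [A ::= j A j]
jzzjzzjjjjAjjjjzzjzzj ⇒ jzzjzzjjjjjAjjjjjzzjzzj   [A ::= j A j]
jzzjzzjjjjjAjjjjjzzjzzj ⇒ jzzjzzjjjjjzAzjjjjjzzjzzj   [A ::= z A z]
jzzjzzjjjjjzAzjjjjjzzjzzj ⇒ jzzjzzjjjjjzzAzzjjjjjzzjzzj   [A ::= z A z]
jzzjzzjjjjjzzAzzjjjjjzzjzzj ⇒ jzzjzzjjjjjzzzzjjjjjzzjzzj   [A ::= epsilon]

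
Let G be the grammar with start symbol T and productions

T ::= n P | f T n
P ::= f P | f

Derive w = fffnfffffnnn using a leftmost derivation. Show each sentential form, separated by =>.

T => fTn   [T ::= f T n]
fTn => ffTnn   [T ::= f T n]
ffTnn => fffTnnn   [T ::= f T n]
fffTnnn => fffnPnnn   [T ::= n P]
fffnPnnn => fffnfPnnn   [P ::= f P]
fffnfPnnn => fffnffPnnn   [P ::= f P]
fffnffPnnn => fffnfffPnnn   [P ::= f P]
fffnfffPnnn => fffnffffPnnn   [P ::= f P]
fffnffffPnnn => fffnfffffnnn   [P ::= f]

T=>fTn=>ffTnn=>fffTnnn=>fffnPnnn=>fffnfPnnn=>fffnffPnnn=>fffnfffPnnn=>fffnffffPnnn=>fffnfffffnnn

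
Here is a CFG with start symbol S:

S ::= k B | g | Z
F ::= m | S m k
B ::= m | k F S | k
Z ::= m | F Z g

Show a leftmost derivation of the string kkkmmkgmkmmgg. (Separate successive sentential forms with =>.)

S => kB => kkFS => kkSmkS => kkkBmkS => kkkmmkS => kkkmmkZ => kkkmmkFZg => kkkmmkSmkZg => kkkmmkgmkZg => kkkmmkgmkFZgg => kkkmmkgmkmZgg => kkkmmkgmkmmgg

S => kB   [S ::= k B]
kB => kkFS   [B ::= k F S]
kkFS => kkSmkS   [F ::= S m k]
kkSmkS => kkkBmkS   [S ::= k B]
kkkBmkS => kkkmmkS   [B ::= m]
kkkmmkS => kkkmmkZ   [S ::= Z]
kkkmmkZ => kkkmmkFZg   [Z ::= F Z g]
kkkmmkFZg => kkkmmkSmkZg   [F ::= S m k]
kkkmmkSmkZg => kkkmmkgmkZg   [S ::= g]
kkkmmkgmkZg => kkkmmkgmkFZgg   [Z ::= F Z g]
kkkmmkgmkFZgg => kkkmmkgmkmZgg   [F ::= m]
kkkmmkgmkmZgg => kkkmmkgmkmmgg   [Z ::= m]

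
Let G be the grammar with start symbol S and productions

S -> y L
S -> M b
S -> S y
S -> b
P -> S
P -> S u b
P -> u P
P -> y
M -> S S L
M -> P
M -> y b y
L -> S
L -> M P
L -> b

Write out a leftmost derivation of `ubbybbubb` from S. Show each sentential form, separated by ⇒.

S ⇒ Mb   [S -> M b]
Mb ⇒ Pb   [M -> P]
Pb ⇒ uPb   [P -> u P]
uPb ⇒ uSubb   [P -> S u b]
uSubb ⇒ uMbubb   [S -> M b]
uMbubb ⇒ uSSLbubb   [M -> S S L]
uSSLbubb ⇒ ubSLbubb   [S -> b]
ubSLbubb ⇒ ubSyLbubb   [S -> S y]
ubSyLbubb ⇒ ubbyLbubb   [S -> b]
ubbyLbubb ⇒ ubbybbubb   [L -> b]

S ⇒ Mb ⇒ Pb ⇒ uPb ⇒ uSubb ⇒ uMbubb ⇒ uSSLbubb ⇒ ubSLbubb ⇒ ubSyLbubb ⇒ ubbyLbubb ⇒ ubbybbubb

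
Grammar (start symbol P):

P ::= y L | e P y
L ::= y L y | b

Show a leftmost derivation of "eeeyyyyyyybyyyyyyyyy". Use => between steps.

P=>ePy=>eePyy=>eeePyyy=>eeeyLyyy=>eeeyyLyyyy=>eeeyyyLyyyyy=>eeeyyyyLyyyyyy=>eeeyyyyyLyyyyyyy=>eeeyyyyyyLyyyyyyyy=>eeeyyyyyyyLyyyyyyyyy=>eeeyyyyyyybyyyyyyyyy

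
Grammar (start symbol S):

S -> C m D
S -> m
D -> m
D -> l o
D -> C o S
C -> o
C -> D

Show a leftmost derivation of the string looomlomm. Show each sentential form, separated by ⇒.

S ⇒ CmD ⇒ DmD ⇒ CoSmD ⇒ DoSmD ⇒ looSmD ⇒ looCmDmD ⇒ looomDmD ⇒ looomlomD ⇒ looomlomm

S ⇒ CmD   [S -> C m D]
CmD ⇒ DmD   [C -> D]
DmD ⇒ CoSmD   [D -> C o S]
CoSmD ⇒ DoSmD   [C -> D]
DoSmD ⇒ looSmD   [D -> l o]
looSmD ⇒ looCmDmD   [S -> C m D]
looCmDmD ⇒ looomDmD   [C -> o]
looomDmD ⇒ looomlomD   [D -> l o]
looomlomD ⇒ looomlomm   [D -> m]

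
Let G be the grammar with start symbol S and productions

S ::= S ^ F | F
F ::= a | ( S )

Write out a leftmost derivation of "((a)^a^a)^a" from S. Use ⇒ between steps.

S ⇒ S^F ⇒ F^F ⇒ (S)^F ⇒ (S^F)^F ⇒ (S^F^F)^F ⇒ (F^F^F)^F ⇒ ((S)^F^F)^F ⇒ ((F)^F^F)^F ⇒ ((a)^F^F)^F ⇒ ((a)^a^F)^F ⇒ ((a)^a^a)^F ⇒ ((a)^a^a)^a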